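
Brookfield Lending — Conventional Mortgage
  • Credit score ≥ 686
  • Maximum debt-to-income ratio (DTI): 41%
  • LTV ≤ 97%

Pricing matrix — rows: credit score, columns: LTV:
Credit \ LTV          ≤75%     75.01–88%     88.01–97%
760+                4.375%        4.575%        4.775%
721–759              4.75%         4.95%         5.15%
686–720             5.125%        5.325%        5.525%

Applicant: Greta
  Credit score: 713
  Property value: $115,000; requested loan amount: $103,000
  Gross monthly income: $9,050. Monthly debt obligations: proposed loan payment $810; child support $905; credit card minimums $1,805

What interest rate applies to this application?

5.525%

Credit score 713 ≥ 686; Total monthly debts = (810 + 905 + 1,805) = 3,520. DTI = 3,520/9,050 = 38.9% ≤ 41%
LTV = 103,000/115,000 = 89.6% ≤ 97%
Row: 713 falls in 686–720. Column: 89.6% falls in 88.01–97%. Rate = 5.525%.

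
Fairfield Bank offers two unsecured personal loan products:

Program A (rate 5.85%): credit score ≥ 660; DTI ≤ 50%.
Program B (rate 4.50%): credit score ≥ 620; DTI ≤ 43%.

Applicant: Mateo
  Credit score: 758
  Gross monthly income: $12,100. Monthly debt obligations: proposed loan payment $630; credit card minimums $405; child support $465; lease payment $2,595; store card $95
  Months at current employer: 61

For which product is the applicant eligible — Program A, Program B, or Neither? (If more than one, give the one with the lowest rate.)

Total debts = (630 + 405 + 465 + 2,595 + 95) = 4,190; DTI = 4,190/12,100 = 34.6%.
Program A: score 758 ≥ 660; DTI 34.6% ≤ 50% → qualifies.
Program B: score 758 ≥ 620; DTI 34.6% ≤ 43% → qualifies.
Qualifying: Program A, Program B. Lowest rate is 4.50% → Program B.

Program B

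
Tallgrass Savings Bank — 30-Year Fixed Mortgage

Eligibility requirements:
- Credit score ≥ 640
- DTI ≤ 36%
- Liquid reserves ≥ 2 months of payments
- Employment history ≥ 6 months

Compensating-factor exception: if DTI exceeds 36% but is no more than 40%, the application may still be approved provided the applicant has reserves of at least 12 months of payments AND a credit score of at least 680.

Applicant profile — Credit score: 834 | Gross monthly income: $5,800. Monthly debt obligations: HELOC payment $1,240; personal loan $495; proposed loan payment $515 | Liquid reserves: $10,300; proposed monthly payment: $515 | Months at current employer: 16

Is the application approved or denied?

Credit score 834 ≥ 640 (meets base)
Total debts = (1,240 + 495 + 515) = 2,250. DTI = 2,250/5,800 = 38.8% > 36% — standard DTI limit exceeded.
Reserves: 10,300 ÷ 515 = 20.0 months (meets 2-month minimum)
Employment 16 ≥ 6 months
DTI 38.8% is within the 36%–40% exception band; checking compensating factors.
Reserves 20.0 ≥ 12 months; credit score 834 ≥ 680.
Both compensating conditions met → exception applies.

Approved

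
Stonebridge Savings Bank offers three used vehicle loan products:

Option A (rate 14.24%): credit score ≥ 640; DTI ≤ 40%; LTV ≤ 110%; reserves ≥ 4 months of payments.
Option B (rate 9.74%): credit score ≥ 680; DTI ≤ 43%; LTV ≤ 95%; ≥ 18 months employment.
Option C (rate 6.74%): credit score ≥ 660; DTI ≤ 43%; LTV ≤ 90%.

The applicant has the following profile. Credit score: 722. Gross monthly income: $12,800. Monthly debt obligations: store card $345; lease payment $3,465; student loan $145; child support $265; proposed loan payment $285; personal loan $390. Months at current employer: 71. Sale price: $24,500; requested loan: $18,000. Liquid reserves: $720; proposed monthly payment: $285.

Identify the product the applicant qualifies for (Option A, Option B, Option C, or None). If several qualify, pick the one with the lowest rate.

Option C

Total debts = (345 + 3,465 + 145 + 265 + 285 + 390) = 4,895; DTI = 4,895/12,800 = 38.2%.
LTV = 18,000/24,500 = 73.5%.
Reserves = 720/285 = 2.5 months.
Option A: score 722 ≥ 640; DTI 38.2% ≤ 40%; LTV 73.5% ≤ 110%; reserves 2.5 < 4 mo → does not qualify.
Option B: score 722 ≥ 680; DTI 38.2% ≤ 43%; LTV 73.5% ≤ 95%; employment 71 ≥ 18 mo → qualifies.
Option C: score 722 ≥ 660; DTI 38.2% ≤ 43%; LTV 73.5% ≤ 90% → qualifies.
Qualifying: Option B, Option C. Lowest rate is 6.74% → Option C.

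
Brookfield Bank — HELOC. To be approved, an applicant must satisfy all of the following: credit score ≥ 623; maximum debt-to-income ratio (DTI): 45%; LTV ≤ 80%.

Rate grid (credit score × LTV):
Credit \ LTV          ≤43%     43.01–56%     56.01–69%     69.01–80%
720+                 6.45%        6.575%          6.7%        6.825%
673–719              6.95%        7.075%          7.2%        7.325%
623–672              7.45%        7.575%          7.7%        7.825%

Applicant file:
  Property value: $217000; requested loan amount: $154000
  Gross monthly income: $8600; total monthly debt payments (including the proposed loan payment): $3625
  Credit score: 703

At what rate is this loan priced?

7.325%

Credit score 703 ≥ 623; DTI: 3,625 ÷ 8,600 = 42.2%, within the 45% cap
Loan-to-value = 154,000/217,000 = 71% — pass (80% max)
Row: 703 falls in 673–719. Column: 71% falls in 69.01–80%. Rate = 7.325%.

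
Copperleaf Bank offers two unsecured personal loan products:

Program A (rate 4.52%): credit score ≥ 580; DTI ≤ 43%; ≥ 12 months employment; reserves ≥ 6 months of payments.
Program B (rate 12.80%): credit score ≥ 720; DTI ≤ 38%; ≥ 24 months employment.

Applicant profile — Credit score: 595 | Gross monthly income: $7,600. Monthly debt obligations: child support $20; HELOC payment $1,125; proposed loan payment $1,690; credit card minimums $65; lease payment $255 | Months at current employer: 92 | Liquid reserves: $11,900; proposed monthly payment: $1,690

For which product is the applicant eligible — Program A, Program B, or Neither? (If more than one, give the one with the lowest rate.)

Total debts = (20 + 1,125 + 1,690 + 65 + 255) = 3,155; DTI = 3,155/7,600 = 41.5%.
Reserves = 11,900/1,690 = 7.0 months.
Program A: score 595 ≥ 580; DTI 41.5% ≤ 43%; employment 92 ≥ 12 mo; reserves 7.0 ≥ 6 mo → qualifies.
Program B: score 595 < 720; DTI 41.5% > 38%; employment 92 ≥ 24 mo → does not qualify.

Program A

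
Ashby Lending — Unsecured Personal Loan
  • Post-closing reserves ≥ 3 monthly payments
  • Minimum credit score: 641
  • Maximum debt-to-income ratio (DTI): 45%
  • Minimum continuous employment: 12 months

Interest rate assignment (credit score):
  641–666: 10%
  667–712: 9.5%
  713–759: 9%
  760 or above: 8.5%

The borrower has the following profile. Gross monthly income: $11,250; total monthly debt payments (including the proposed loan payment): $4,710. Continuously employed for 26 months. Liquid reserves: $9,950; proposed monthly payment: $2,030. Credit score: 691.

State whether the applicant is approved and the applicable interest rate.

Credit score 691 ≥ 641 (meets minimum)
Reserves: 9,950 ÷ 2,030 = 4.9 months (meets 3-month minimum)
Employment 26 ≥ 12 months
DTI: 4,710 ÷ 11,250 = 41.9%, within the 45% cap
All requirements met. Score 691 falls in the 667–712 tier → 9.5%.

Approved at 9.5%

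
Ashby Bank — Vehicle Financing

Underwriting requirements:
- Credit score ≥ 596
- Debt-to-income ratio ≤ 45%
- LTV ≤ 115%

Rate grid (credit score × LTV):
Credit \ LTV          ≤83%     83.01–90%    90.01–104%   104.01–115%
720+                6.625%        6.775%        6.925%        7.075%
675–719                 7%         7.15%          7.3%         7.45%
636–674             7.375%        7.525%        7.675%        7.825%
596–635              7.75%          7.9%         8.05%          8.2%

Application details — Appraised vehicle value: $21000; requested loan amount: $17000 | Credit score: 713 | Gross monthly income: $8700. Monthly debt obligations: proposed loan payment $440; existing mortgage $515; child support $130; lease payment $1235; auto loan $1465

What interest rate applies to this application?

7%

Credit score 713 ≥ 596; Total monthly debts = (440 + 515 + 130 + 1,235 + 1,465) = 3,785. DTI = 3,785/8,700 = 43.5% ≤ 45%
Loan-to-value = 17,000/21,000 = 81% — pass (115% max)
Row: 713 falls in 675–719. Column: 81% falls in ≤83%. Rate = 7%.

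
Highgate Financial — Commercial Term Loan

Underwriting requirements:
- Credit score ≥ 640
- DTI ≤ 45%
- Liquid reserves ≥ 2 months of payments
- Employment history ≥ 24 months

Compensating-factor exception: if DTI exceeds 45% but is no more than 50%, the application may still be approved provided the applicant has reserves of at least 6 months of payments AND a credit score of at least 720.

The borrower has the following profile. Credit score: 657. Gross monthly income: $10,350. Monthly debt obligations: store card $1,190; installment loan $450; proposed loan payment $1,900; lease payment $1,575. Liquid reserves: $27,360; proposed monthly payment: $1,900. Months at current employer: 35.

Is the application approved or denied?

Credit score 657 ≥ 640 (meets base)
Total debts = (1,190 + 450 + 1,900 + 1,575) = 5,115. DTI = 5,115/10,350 = 49.4% > 45% — standard DTI limit exceeded.
Liquid reserves cover 27,360/1,900 = 14.4 months — ≥ 2 required
Employment 35 ≥ 24 months
DTI 49.4% is within the 45%–50% exception band; checking compensating factors.
Reserves 14.4 ≥ 6 months; credit score 657 < 720.
Compensating-factor requirement not fully met.

Denied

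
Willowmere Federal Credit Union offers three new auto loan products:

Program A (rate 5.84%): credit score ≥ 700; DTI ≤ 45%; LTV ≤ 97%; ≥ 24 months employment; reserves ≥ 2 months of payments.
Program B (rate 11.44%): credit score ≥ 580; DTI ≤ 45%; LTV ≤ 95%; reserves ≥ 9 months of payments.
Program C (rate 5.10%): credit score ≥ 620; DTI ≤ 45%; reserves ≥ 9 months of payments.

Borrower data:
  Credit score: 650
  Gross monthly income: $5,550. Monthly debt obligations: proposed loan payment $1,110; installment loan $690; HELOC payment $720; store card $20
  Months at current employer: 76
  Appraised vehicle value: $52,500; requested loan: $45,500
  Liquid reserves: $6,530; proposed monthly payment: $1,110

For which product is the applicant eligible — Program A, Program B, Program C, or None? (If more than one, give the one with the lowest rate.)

None

Total debts = (1,110 + 690 + 720 + 20) = 2,540; DTI = 2,540/5,550 = 45.8%.
LTV = 45,500/52,500 = 86.7%.
Reserves = 6,530/1,110 = 5.9 months.
Program A: score 650 < 700; DTI 45.8% > 45%; LTV 86.7% ≤ 97%; employment 76 ≥ 24 mo; reserves 5.9 ≥ 2 mo → does not qualify.
Program B: score 650 ≥ 580; DTI 45.8% > 45%; LTV 86.7% ≤ 95%; reserves 5.9 < 9 mo → does not qualify.
Program C: score 650 ≥ 620; DTI 45.8% > 45%; reserves 5.9 < 9 mo → does not qualify.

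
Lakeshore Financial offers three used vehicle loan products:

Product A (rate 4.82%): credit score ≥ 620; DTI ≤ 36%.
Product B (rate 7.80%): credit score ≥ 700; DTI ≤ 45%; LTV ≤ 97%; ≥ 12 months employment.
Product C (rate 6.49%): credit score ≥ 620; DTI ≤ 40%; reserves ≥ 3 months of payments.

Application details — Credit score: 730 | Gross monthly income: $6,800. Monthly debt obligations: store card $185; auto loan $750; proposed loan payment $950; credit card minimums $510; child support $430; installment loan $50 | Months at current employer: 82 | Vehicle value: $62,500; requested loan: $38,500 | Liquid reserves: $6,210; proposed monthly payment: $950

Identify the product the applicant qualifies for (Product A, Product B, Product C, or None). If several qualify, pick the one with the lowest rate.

Product B

Total debts = (185 + 750 + 950 + 510 + 430 + 50) = 2,875; DTI = 2,875/6,800 = 42.3%.
LTV = 38,500/62,500 = 61.6%.
Reserves = 6,210/950 = 6.5 months.
Product A: score 730 ≥ 620; DTI 42.3% > 36% → does not qualify.
Product B: score 730 ≥ 700; DTI 42.3% ≤ 45%; LTV 61.6% ≤ 97%; employment 82 ≥ 12 mo → qualifies.
Product C: score 730 ≥ 620; DTI 42.3% > 40%; reserves 6.5 ≥ 3 mo → does not qualify.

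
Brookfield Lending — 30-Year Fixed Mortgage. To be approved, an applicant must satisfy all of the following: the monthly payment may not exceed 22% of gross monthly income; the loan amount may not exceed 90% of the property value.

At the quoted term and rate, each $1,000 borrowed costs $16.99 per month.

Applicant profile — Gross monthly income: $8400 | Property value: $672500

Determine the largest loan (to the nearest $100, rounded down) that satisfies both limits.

$108,700

Payment cap: 22% × $8,400 = $1,848/month.
At $16.99 per $1,000, that supports 1,848/16.99 × 1,000 ≈ $108,769 → $108,700.
LTV cap: 90% × $672,500 = $605,250 → $605,200.
Binding constraint: payment-to-income.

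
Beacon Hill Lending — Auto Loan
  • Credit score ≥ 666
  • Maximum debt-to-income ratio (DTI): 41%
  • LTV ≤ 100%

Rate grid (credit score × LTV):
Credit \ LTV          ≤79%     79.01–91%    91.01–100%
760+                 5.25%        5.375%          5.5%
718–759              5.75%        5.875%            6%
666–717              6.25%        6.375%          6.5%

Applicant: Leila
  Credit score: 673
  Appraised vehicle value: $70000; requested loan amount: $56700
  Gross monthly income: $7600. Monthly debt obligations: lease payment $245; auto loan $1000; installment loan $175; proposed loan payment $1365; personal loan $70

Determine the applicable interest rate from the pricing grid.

6.375%

Credit score 673 ≥ 666; Total monthly debts = (245 + 1,000 + 175 + 1,365 + 70) = 2,855. Debt-to-income = 2,855/7,600 = 37.6% — meets 41% limit
LTV: 56,700 ÷ 70,000 = 81%, within 100% cap
Row: 673 falls in 666–717. Column: 81% falls in 79.01–91%. Rate = 6.375%.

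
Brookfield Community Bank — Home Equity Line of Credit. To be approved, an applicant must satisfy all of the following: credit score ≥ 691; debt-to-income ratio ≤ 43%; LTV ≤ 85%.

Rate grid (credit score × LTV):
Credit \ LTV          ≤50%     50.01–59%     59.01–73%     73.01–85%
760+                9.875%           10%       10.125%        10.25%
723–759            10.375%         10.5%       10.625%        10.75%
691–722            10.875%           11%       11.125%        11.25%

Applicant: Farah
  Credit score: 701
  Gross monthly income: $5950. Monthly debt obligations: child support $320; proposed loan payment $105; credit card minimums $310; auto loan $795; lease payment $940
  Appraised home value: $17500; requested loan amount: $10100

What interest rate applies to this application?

Credit score 701 ≥ 691; Total monthly debts = (320 + 105 + 310 + 795 + 940) = 2,470. DTI: 2,470 ÷ 5,950 = 41.5%, within the 43% cap
LTV = 10,100/17,500 = 57.7% ≤ 85%
Score 701 is in the 691–722 band; LTV 57.7% is in the 50.01–59% band → 11%.

11%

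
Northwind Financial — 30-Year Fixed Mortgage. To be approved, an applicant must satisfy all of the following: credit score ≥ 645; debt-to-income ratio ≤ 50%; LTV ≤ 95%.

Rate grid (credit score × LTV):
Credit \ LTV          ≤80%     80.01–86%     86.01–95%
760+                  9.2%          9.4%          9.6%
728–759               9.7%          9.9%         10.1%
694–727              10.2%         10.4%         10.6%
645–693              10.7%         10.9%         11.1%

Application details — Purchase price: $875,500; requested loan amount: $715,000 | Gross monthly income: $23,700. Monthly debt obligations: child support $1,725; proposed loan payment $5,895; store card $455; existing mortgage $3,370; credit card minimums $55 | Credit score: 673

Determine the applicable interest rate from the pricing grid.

10.9%

Credit score 673 ≥ 645; Total monthly debts = (1,725 + 5,895 + 455 + 3,370 + 55) = 11,500. DTI = 11,500/23,700 = 48.5% ≤ 50%
LTV = 715,000/875,500 = 81.7% ≤ 95%
Credit 673 → row 645–693; LTV 81.7% → column 80.01–86%. Grid cell → 10.9%.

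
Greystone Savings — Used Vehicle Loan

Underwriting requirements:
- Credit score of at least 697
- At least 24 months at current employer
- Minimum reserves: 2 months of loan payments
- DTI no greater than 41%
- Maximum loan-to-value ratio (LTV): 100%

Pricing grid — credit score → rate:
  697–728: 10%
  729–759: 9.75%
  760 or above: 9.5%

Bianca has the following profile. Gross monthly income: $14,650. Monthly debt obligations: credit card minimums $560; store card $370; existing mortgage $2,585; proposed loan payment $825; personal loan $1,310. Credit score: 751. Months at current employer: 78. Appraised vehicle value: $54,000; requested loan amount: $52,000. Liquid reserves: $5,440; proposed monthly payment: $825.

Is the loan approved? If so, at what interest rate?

Approved at 9.75%

Credit score 751 ≥ 697 (meets minimum)
LTV: 52,000 ÷ 54,000 = 96.3%, within 100% cap
Total monthly debts = (560 + 370 + 2,585 + 825 + 1,310) = 5,650. DTI: 5,650 ÷ 14,650 = 38.6%, within the 41% cap
Liquid reserves cover 5,440/825 = 6.6 months — ≥ 2 required
Employment 78 ≥ 24 months
All requirements met. Score 751 falls in the 729–759 tier → 9.75%.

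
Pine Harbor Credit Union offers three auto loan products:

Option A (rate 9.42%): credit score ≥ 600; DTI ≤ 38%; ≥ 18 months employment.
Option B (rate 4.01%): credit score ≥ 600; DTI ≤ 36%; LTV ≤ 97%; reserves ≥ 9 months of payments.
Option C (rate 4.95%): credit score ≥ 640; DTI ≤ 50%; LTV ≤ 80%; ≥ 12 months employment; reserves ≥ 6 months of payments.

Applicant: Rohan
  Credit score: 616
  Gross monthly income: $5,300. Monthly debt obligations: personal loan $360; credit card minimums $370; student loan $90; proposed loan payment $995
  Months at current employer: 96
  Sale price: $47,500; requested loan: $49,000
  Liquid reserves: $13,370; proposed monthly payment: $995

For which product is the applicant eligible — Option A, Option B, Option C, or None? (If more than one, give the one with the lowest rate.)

Total debts = (360 + 370 + 90 + 995) = 1,815; DTI = 1,815/5,300 = 34.2%.
LTV = 49,000/47,500 = 103.2%.
Reserves = 13,370/995 = 13.4 months.
Option A: score 616 ≥ 600; DTI 34.2% ≤ 38%; employment 96 ≥ 18 mo → qualifies.
Option B: score 616 ≥ 600; DTI 34.2% ≤ 36%; LTV 103.2% > 97%; reserves 13.4 ≥ 9 mo → does not qualify.
Option C: score 616 < 640; DTI 34.2% ≤ 50%; LTV 103.2% > 80%; employment 96 ≥ 12 mo; reserves 13.4 ≥ 6 mo → does not qualify.

Option A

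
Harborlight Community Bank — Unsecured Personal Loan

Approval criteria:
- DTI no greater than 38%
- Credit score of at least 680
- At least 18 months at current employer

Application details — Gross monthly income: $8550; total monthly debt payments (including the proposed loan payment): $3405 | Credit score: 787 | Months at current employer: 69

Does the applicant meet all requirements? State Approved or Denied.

DTI: 3,405 ÷ 8,550 = 39.8%, exceeds the 38% cap
Credit score 787 ≥ 680 (meets)
Employment 69 ≥ 18 months
Fails on DTI.

Denied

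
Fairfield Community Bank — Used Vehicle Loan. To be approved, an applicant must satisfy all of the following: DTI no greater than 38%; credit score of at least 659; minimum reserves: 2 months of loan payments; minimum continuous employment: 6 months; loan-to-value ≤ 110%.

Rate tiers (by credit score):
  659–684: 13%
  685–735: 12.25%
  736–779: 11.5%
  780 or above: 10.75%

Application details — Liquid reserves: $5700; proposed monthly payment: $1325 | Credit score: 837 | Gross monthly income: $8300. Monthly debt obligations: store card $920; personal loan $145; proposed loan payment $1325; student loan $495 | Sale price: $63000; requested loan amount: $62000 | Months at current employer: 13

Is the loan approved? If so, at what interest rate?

Credit score 837 ≥ 659 (meets minimum)
Reserves: 5,700 ÷ 1,325 = 4.3 months (meets 2-month minimum)
Employment 13 ≥ 6 months
LTV: 62,000 ÷ 63,000 = 98.4%, within 110% cap
Total monthly debts = (920 + 145 + 1,325 + 495) = 2,885. DTI = 2,885/8,300 = 34.8% ≤ 38%
All requirements met. Score 837 falls in the 780 or above tier → 10.75%.

Approved at 10.75%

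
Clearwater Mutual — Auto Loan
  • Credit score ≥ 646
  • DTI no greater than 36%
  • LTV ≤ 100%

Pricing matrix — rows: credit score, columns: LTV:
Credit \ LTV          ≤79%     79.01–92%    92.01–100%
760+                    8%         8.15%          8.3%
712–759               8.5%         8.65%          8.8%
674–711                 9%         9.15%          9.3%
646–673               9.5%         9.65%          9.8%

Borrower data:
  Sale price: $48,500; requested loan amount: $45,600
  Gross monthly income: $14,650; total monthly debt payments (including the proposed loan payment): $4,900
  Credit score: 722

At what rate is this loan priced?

Credit score 722 ≥ 646; DTI: 4,900 ÷ 14,650 = 33.4%, within the 36% cap
LTV = 45,600/48,500 = 94% ≤ 100%
Score 722 is in the 712–759 band; LTV 94% is in the 92.01–100% band → 8.8%.

8.8%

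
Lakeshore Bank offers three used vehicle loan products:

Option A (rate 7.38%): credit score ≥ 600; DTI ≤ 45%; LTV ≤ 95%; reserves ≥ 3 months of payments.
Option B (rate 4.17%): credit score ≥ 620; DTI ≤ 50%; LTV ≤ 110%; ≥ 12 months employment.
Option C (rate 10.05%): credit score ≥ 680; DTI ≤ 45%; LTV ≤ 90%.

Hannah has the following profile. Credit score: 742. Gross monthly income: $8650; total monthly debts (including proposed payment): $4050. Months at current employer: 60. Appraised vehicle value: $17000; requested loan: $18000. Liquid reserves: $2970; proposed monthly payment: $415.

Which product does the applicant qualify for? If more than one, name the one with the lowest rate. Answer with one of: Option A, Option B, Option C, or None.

Option B

DTI = 4,050/8,650 = 46.8%.
LTV = 18,000/17,000 = 105.9%.
Reserves = 2,970/415 = 7.2 months.
Option A: score 742 ≥ 600; DTI 46.8% > 45%; LTV 105.9% > 95%; reserves 7.2 ≥ 3 mo → does not qualify.
Option B: score 742 ≥ 620; DTI 46.8% ≤ 50%; LTV 105.9% ≤ 110%; employment 60 ≥ 12 mo → qualifies.
Option C: score 742 ≥ 680; DTI 46.8% > 45%; LTV 105.9% > 90% → does not qualify.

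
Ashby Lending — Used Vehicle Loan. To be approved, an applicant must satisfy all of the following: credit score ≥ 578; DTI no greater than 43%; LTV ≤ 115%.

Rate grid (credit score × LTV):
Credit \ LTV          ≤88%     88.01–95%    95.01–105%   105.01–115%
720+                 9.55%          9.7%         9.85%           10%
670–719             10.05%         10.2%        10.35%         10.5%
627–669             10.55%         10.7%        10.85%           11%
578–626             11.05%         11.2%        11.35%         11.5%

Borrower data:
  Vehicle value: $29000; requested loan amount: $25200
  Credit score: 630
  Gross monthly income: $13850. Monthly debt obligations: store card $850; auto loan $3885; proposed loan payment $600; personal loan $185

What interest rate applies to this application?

10.55%

Credit score 630 ≥ 578; Total monthly debts = (850 + 3,885 + 600 + 185) = 5,520. DTI: 5,520 ÷ 13,850 = 39.9%, within the 43% cap
LTV: 25,200 ÷ 29,000 = 86.9%, within 115% cap
Credit 630 → row 627–669; LTV 86.9% → column ≤88%. Grid cell → 10.55%.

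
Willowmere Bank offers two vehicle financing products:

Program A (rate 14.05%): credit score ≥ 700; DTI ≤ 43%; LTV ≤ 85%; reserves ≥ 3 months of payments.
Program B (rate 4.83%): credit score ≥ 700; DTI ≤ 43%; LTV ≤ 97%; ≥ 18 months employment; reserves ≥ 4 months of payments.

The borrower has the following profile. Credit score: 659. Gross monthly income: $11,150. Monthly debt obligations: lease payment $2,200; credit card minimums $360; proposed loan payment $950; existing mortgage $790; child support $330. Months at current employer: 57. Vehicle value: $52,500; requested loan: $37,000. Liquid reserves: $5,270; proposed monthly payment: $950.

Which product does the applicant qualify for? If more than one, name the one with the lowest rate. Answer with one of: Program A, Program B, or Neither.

Total debts = (2,200 + 360 + 950 + 790 + 330) = 4,630; DTI = 4,630/11,150 = 41.5%.
LTV = 37,000/52,500 = 70.5%.
Reserves = 5,270/950 = 5.5 months.
Program A: score 659 < 700; DTI 41.5% ≤ 43%; LTV 70.5% ≤ 85%; reserves 5.5 ≥ 3 mo → does not qualify.
Program B: score 659 < 700; DTI 41.5% ≤ 43%; LTV 70.5% ≤ 97%; employment 57 ≥ 18 mo; reserves 5.5 ≥ 4 mo → does not qualify.

Neither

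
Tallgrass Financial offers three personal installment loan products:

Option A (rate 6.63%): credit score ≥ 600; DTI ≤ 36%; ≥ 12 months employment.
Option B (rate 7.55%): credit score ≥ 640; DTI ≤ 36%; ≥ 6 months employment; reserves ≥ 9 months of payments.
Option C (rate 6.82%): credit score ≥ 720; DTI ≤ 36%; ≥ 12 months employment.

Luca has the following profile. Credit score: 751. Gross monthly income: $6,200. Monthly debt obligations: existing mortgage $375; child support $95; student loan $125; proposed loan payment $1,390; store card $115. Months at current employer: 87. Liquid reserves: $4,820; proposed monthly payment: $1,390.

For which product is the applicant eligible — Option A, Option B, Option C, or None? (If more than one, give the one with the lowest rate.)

Option A

Total debts = (375 + 95 + 125 + 1,390 + 115) = 2,100; DTI = 2,100/6,200 = 33.9%.
Reserves = 4,820/1,390 = 3.5 months.
Option A: score 751 ≥ 600; DTI 33.9% ≤ 36%; employment 87 ≥ 12 mo → qualifies.
Option B: score 751 ≥ 640; DTI 33.9% ≤ 36%; employment 87 ≥ 6 mo; reserves 3.5 < 9 mo → does not qualify.
Option C: score 751 ≥ 720; DTI 33.9% ≤ 36%; employment 87 ≥ 12 mo → qualifies.
Qualifying: Option A, Option C. Lowest rate is 6.63% → Option A.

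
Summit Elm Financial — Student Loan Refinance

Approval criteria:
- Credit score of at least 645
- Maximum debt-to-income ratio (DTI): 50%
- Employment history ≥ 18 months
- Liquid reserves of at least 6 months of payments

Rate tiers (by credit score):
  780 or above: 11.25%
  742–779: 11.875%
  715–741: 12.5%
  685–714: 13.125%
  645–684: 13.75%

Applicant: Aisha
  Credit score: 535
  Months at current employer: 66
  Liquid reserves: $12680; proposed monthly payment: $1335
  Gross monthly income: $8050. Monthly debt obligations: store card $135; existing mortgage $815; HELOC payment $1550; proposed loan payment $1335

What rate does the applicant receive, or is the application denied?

Denied

Credit score 535 < 645 (below minimum)
Liquid reserves cover 12,680/1,335 = 9.5 months — ≥ 6 required
Employment 66 ≥ 18 months
Total monthly debts = (135 + 815 + 1,550 + 1,335) = 3,835. DTI = 3,835/8,050 = 47.6% ≤ 50%
Not all requirements met → denied.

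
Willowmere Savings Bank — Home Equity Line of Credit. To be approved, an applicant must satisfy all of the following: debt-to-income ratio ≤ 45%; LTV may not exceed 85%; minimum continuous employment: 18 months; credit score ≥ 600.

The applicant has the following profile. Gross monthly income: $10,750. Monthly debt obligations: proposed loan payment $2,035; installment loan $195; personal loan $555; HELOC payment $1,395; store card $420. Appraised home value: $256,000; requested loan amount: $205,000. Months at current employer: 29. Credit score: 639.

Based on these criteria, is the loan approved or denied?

Approved

Total monthly debts = (2,035 + 195 + 555 + 1,395 + 420) = 4,600. DTI = 4,600/10,750 = 42.8% ≤ 45%
LTV = 205,000/256,000 = 80.1% ≤ 85%
Employment 29 ≥ 18 months
Credit score 639 ≥ 600 (meets)
All criteria satisfied.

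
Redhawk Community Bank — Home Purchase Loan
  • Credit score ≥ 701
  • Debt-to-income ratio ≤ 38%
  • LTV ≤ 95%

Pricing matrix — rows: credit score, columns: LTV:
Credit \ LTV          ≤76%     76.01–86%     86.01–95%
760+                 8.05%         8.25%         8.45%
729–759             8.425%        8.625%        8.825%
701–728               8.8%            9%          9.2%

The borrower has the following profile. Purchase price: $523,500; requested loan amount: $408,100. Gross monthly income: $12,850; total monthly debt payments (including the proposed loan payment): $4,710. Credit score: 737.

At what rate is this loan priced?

Credit score 737 ≥ 701; Debt-to-income = 4,710/12,850 = 36.7% — meets 38% limit
LTV: 408,100 ÷ 523,500 = 78%, within 95% cap
Credit 737 → row 729–759; LTV 78% → column 76.01–86%. Grid cell → 8.625%.

8.625%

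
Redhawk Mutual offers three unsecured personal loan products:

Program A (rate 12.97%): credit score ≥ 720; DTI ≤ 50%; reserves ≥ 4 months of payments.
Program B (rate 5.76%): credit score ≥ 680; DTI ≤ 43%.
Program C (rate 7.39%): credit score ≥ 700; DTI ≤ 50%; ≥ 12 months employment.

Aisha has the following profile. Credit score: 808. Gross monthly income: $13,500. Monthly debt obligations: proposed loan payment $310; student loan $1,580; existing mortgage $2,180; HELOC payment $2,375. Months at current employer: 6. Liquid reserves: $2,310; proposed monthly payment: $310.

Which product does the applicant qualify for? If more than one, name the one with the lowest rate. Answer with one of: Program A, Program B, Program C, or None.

Total debts = (310 + 1,580 + 2,180 + 2,375) = 6,445; DTI = 6,445/13,500 = 47.7%.
Reserves = 2,310/310 = 7.5 months.
Program A: score 808 ≥ 720; DTI 47.7% ≤ 50%; reserves 7.5 ≥ 4 mo → qualifies.
Program B: score 808 ≥ 680; DTI 47.7% > 43% → does not qualify.
Program C: score 808 ≥ 700; DTI 47.7% ≤ 50%; employment 6 < 12 mo → does not qualify.

Program A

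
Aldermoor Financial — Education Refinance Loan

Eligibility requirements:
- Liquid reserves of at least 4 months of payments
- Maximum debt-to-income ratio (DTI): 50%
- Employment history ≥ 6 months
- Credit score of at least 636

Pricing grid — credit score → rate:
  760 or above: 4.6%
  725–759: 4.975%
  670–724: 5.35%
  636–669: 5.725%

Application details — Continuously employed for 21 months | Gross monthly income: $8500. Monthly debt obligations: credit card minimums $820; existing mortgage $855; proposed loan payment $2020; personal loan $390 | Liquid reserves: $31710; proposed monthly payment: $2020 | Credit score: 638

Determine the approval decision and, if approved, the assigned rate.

Credit score 638 ≥ 636 (meets minimum)
Employment 21 ≥ 6 months
Total monthly debts = (820 + 855 + 2,020 + 390) = 4,085. DTI = 4,085/8,500 = 48.1% ≤ 50%
Liquid reserves cover 31,710/2,020 = 15.7 months — ≥ 4 required
All requirements met. Score 638 falls in the 636–669 tier → 5.725%.

Approved at 5.725%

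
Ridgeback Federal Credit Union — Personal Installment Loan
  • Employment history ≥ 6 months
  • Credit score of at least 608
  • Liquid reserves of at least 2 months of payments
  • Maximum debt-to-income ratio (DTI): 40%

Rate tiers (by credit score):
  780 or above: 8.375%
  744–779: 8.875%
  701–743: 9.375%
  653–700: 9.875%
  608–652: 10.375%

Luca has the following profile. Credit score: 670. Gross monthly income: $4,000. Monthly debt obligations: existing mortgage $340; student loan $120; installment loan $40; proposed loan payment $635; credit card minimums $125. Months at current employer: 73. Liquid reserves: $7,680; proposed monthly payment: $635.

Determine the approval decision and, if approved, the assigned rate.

Approved at 9.875%

Credit score 670 ≥ 608 (meets minimum)
Liquid reserves cover 7,680/635 = 12.1 months — ≥ 2 required
Total monthly debts = (340 + 120 + 40 + 635 + 125) = 1,260. DTI = 1,260/4,000 = 31.5% ≤ 40%
Employment 73 ≥ 6 months
All requirements met. Score 670 falls in the 653–700 tier → 9.875%.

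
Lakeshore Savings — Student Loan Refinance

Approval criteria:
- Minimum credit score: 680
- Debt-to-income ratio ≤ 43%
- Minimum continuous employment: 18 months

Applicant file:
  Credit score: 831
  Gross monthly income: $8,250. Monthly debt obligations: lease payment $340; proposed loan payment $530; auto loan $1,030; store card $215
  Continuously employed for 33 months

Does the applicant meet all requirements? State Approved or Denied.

Approved

Credit score 831 ≥ 680 (meets)
Total monthly debts = (340 + 530 + 1,030 + 215) = 2,115. DTI: 2,115 ÷ 8,250 = 25.6%, within the 43% cap
Employment 33 ≥ 18 months
All criteria satisfied.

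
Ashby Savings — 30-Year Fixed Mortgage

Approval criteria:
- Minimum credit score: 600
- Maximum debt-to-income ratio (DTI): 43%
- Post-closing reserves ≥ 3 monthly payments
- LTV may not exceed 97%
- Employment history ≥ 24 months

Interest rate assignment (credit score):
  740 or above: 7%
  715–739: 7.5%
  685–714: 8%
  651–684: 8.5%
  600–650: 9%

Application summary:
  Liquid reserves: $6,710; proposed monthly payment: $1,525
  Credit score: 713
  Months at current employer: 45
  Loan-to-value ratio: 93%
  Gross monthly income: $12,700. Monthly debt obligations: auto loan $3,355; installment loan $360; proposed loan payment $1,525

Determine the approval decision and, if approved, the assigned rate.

Credit score 713 ≥ 600 (meets minimum)
Total monthly debts = (3,355 + 360 + 1,525) = 5,240. DTI = 5,240/12,700 = 41.3% ≤ 43%
LTV 93% ≤ 97%
Employment 45 ≥ 24 months
Reserves = 6,710/1,525 = 4.4 months ≥ 3
All requirements met. Score 713 falls in the 685–714 tier → 8%.

Approved at 8%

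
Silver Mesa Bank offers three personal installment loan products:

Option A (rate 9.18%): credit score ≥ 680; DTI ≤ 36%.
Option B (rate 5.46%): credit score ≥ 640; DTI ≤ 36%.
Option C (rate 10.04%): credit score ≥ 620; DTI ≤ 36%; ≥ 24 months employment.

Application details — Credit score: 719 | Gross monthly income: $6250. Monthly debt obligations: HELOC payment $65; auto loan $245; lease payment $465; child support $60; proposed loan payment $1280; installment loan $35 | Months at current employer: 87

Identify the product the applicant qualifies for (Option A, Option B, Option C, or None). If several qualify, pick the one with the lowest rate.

Option B

Total debts = (65 + 245 + 465 + 60 + 1,280 + 35) = 2,150; DTI = 2,150/6,250 = 34.4%.
Option A: score 719 ≥ 680; DTI 34.4% ≤ 36% → qualifies.
Option B: score 719 ≥ 640; DTI 34.4% ≤ 36% → qualifies.
Option C: score 719 ≥ 620; DTI 34.4% ≤ 36%; employment 87 ≥ 24 mo → qualifies.
Qualifying: Option A, Option B, Option C. Lowest rate is 5.46% → Option B.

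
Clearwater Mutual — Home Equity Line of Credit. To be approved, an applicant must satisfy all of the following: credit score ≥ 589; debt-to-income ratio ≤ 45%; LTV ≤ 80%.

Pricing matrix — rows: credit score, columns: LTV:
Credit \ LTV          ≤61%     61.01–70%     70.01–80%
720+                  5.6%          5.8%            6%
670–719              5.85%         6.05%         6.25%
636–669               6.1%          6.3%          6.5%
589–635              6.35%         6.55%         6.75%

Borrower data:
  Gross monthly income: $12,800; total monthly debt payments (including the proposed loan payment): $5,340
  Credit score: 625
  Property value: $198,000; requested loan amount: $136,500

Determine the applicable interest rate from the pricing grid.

Credit score 625 ≥ 589; DTI: 5,340 ÷ 12,800 = 41.7%, within the 45% cap
LTV: 136,500 ÷ 198,000 = 68.9%, within 80% cap
Score 625 is in the 589–635 band; LTV 68.9% is in the 61.01–70% band → 6.55%.

6.55%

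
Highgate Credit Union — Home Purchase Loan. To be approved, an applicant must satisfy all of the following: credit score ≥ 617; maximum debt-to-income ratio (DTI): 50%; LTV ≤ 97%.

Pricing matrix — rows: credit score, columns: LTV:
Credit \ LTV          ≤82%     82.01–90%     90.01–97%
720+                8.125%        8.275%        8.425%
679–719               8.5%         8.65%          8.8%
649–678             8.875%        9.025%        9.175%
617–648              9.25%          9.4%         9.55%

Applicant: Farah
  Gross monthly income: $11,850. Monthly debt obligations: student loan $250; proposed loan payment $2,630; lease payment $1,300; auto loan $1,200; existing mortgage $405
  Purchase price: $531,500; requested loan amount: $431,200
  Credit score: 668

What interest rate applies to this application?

Credit score 668 ≥ 617; Total monthly debts = (250 + 2,630 + 1,300 + 1,200 + 405) = 5,785. DTI = 5,785/11,850 = 48.8% ≤ 50%
LTV: 431,200 ÷ 531,500 = 81.1%, within 97% cap
Row: 668 falls in 649–678. Column: 81.1% falls in ≤82%. Rate = 8.875%.

8.875%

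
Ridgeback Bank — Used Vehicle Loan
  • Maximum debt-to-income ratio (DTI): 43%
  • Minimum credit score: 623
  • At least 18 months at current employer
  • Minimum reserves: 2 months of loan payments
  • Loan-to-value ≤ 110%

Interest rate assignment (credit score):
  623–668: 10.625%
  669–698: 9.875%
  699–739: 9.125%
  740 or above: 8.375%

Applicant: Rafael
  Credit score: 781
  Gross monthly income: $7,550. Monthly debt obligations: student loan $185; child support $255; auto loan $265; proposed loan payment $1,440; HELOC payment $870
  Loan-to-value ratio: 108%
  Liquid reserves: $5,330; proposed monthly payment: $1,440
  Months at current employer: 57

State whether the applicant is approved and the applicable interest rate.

Credit score 781 ≥ 623 (meets minimum)
Employment 57 ≥ 18 months
Reserves = 5,330/1,440 = 3.7 months ≥ 2
Total monthly debts = (185 + 255 + 265 + 1,440 + 870) = 3,015. DTI = 3,015/7,550 = 39.9% ≤ 43%
LTV 108% — within 110%
All requirements met. Score 781 falls in the 740 or above tier → 8.375%.

Approved at 8.375%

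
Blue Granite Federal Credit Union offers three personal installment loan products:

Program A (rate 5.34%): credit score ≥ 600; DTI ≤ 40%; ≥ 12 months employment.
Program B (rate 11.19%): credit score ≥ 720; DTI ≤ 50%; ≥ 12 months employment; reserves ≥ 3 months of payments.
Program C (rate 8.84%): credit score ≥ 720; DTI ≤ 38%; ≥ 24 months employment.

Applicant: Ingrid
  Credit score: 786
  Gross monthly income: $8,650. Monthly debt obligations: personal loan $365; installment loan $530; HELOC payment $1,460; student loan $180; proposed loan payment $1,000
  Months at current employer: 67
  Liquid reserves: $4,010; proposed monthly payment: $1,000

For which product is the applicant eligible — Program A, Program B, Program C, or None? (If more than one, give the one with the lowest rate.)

Program B

Total debts = (365 + 530 + 1,460 + 180 + 1,000) = 3,535; DTI = 3,535/8,650 = 40.9%.
Reserves = 4,010/1,000 = 4.0 months.
Program A: score 786 ≥ 600; DTI 40.9% > 40%; employment 67 ≥ 12 mo → does not qualify.
Program B: score 786 ≥ 720; DTI 40.9% ≤ 50%; employment 67 ≥ 12 mo; reserves 4.0 ≥ 3 mo → qualifies.
Program C: score 786 ≥ 720; DTI 40.9% > 38%; employment 67 ≥ 24 mo → does not qualify.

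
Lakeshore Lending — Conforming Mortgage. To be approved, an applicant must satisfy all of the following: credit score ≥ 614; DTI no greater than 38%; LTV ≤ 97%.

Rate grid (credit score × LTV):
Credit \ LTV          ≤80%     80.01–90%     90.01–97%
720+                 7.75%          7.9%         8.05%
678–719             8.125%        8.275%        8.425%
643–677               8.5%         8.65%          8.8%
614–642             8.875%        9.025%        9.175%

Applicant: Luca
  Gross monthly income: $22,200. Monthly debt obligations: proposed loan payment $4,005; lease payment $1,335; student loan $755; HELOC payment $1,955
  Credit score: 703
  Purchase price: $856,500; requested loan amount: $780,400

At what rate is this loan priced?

Credit score 703 ≥ 614; Total monthly debts = (4,005 + 1,335 + 755 + 1,955) = 8,050. DTI = 8,050/22,200 = 36.3% ≤ 38%
LTV: 780,400 ÷ 856,500 = 91.1%, within 97% cap
Credit 703 → row 678–719; LTV 91.1% → column 90.01–97%. Grid cell → 8.425%.

8.425%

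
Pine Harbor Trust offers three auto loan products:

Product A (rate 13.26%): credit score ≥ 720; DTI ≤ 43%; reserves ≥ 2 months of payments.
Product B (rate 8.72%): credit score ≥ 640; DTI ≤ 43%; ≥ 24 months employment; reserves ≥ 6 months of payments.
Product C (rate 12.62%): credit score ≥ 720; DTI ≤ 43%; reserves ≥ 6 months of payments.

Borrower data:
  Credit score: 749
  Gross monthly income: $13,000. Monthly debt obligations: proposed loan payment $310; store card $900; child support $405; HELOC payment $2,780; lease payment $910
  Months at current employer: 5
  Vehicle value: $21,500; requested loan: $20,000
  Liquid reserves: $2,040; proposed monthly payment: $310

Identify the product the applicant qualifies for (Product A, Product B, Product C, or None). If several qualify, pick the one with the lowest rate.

Product C

Total debts = (310 + 900 + 405 + 2,780 + 910) = 5,305; DTI = 5,305/13,000 = 40.8%.
LTV = 20,000/21,500 = 93%.
Reserves = 2,040/310 = 6.6 months.
Product A: score 749 ≥ 720; DTI 40.8% ≤ 43%; reserves 6.6 ≥ 2 mo → qualifies.
Product B: score 749 ≥ 640; DTI 40.8% ≤ 43%; employment 5 < 24 mo; reserves 6.6 ≥ 6 mo → does not qualify.
Product C: score 749 ≥ 720; DTI 40.8% ≤ 43%; reserves 6.6 ≥ 6 mo → qualifies.
Qualifying: Product A, Product C. Lowest rate is 12.62% → Product C.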